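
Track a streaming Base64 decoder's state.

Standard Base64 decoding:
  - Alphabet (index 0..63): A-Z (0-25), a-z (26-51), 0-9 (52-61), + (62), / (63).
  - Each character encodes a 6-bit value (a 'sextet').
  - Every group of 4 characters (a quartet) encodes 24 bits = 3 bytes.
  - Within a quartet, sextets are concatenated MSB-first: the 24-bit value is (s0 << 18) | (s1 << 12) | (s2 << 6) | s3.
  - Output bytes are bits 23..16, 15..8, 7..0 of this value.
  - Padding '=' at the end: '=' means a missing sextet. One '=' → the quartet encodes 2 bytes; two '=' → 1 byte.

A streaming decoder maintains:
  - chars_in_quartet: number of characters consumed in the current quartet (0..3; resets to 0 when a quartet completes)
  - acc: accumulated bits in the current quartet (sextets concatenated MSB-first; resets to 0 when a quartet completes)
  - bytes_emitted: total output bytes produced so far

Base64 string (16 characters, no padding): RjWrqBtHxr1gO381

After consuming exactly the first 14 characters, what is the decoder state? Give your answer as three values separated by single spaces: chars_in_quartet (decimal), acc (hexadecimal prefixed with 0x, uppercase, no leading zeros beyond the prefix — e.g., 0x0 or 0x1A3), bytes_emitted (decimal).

Answer: 2 0x3B7 9

Derivation:
After char 0 ('R'=17): chars_in_quartet=1 acc=0x11 bytes_emitted=0
After char 1 ('j'=35): chars_in_quartet=2 acc=0x463 bytes_emitted=0
After char 2 ('W'=22): chars_in_quartet=3 acc=0x118D6 bytes_emitted=0
After char 3 ('r'=43): chars_in_quartet=4 acc=0x4635AB -> emit 46 35 AB, reset; bytes_emitted=3
After char 4 ('q'=42): chars_in_quartet=1 acc=0x2A bytes_emitted=3
After char 5 ('B'=1): chars_in_quartet=2 acc=0xA81 bytes_emitted=3
After char 6 ('t'=45): chars_in_quartet=3 acc=0x2A06D bytes_emitted=3
After char 7 ('H'=7): chars_in_quartet=4 acc=0xA81B47 -> emit A8 1B 47, reset; bytes_emitted=6
After char 8 ('x'=49): chars_in_quartet=1 acc=0x31 bytes_emitted=6
After char 9 ('r'=43): chars_in_quartet=2 acc=0xC6B bytes_emitted=6
After char 10 ('1'=53): chars_in_quartet=3 acc=0x31AF5 bytes_emitted=6
After char 11 ('g'=32): chars_in_quartet=4 acc=0xC6BD60 -> emit C6 BD 60, reset; bytes_emitted=9
After char 12 ('O'=14): chars_in_quartet=1 acc=0xE bytes_emitted=9
After char 13 ('3'=55): chars_in_quartet=2 acc=0x3B7 bytes_emitted=9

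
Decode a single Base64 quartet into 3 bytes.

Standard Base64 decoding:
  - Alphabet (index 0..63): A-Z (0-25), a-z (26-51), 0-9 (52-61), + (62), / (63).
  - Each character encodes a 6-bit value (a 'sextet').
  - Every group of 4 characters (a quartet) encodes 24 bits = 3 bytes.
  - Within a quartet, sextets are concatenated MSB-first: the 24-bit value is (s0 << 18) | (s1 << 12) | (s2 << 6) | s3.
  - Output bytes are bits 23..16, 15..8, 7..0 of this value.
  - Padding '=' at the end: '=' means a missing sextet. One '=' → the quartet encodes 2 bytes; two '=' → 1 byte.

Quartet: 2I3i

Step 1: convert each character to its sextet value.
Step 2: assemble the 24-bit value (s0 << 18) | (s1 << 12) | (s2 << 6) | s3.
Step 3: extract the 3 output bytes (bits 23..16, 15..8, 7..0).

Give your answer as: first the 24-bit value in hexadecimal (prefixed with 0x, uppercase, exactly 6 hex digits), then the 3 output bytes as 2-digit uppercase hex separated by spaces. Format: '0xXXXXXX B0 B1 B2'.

Answer: 0xD88DE2 D8 8D E2

Derivation:
Sextets: 2=54, I=8, 3=55, i=34
24-bit: (54<<18) | (8<<12) | (55<<6) | 34
      = 0xD80000 | 0x008000 | 0x000DC0 | 0x000022
      = 0xD88DE2
Bytes: (v>>16)&0xFF=D8, (v>>8)&0xFF=8D, v&0xFF=E2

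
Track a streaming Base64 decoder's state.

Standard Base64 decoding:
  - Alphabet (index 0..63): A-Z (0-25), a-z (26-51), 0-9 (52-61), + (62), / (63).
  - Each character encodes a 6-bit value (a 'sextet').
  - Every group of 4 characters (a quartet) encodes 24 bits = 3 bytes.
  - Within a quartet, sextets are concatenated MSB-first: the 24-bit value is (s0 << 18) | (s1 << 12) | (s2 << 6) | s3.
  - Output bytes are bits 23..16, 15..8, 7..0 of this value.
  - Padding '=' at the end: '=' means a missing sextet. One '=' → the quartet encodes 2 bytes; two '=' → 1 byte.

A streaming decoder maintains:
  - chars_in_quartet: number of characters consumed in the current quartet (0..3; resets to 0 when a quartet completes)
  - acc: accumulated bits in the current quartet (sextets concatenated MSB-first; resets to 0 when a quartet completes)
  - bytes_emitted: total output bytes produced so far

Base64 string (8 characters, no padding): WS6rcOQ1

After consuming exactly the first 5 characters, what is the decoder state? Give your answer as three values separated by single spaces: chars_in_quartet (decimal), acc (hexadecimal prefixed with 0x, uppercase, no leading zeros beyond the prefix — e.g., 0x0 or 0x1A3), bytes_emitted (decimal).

Answer: 1 0x1C 3

Derivation:
After char 0 ('W'=22): chars_in_quartet=1 acc=0x16 bytes_emitted=0
After char 1 ('S'=18): chars_in_quartet=2 acc=0x592 bytes_emitted=0
After char 2 ('6'=58): chars_in_quartet=3 acc=0x164BA bytes_emitted=0
After char 3 ('r'=43): chars_in_quartet=4 acc=0x592EAB -> emit 59 2E AB, reset; bytes_emitted=3
After char 4 ('c'=28): chars_in_quartet=1 acc=0x1C bytes_emitted=3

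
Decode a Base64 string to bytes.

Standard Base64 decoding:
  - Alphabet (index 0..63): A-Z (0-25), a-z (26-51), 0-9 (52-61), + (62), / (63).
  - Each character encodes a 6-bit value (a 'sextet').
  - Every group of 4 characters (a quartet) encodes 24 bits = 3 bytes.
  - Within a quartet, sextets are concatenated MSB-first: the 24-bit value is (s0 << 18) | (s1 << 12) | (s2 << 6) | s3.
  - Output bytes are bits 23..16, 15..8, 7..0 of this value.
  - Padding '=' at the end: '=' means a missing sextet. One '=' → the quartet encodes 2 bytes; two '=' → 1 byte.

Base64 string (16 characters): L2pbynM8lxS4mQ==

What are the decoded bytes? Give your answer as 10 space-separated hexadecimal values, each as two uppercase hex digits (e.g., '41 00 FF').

After char 0 ('L'=11): chars_in_quartet=1 acc=0xB bytes_emitted=0
After char 1 ('2'=54): chars_in_quartet=2 acc=0x2F6 bytes_emitted=0
After char 2 ('p'=41): chars_in_quartet=3 acc=0xBDA9 bytes_emitted=0
After char 3 ('b'=27): chars_in_quartet=4 acc=0x2F6A5B -> emit 2F 6A 5B, reset; bytes_emitted=3
After char 4 ('y'=50): chars_in_quartet=1 acc=0x32 bytes_emitted=3
After char 5 ('n'=39): chars_in_quartet=2 acc=0xCA7 bytes_emitted=3
After char 6 ('M'=12): chars_in_quartet=3 acc=0x329CC bytes_emitted=3
After char 7 ('8'=60): chars_in_quartet=4 acc=0xCA733C -> emit CA 73 3C, reset; bytes_emitted=6
After char 8 ('l'=37): chars_in_quartet=1 acc=0x25 bytes_emitted=6
After char 9 ('x'=49): chars_in_quartet=2 acc=0x971 bytes_emitted=6
After char 10 ('S'=18): chars_in_quartet=3 acc=0x25C52 bytes_emitted=6
After char 11 ('4'=56): chars_in_quartet=4 acc=0x9714B8 -> emit 97 14 B8, reset; bytes_emitted=9
After char 12 ('m'=38): chars_in_quartet=1 acc=0x26 bytes_emitted=9
After char 13 ('Q'=16): chars_in_quartet=2 acc=0x990 bytes_emitted=9
Padding '==': partial quartet acc=0x990 -> emit 99; bytes_emitted=10

Answer: 2F 6A 5B CA 73 3C 97 14 B8 99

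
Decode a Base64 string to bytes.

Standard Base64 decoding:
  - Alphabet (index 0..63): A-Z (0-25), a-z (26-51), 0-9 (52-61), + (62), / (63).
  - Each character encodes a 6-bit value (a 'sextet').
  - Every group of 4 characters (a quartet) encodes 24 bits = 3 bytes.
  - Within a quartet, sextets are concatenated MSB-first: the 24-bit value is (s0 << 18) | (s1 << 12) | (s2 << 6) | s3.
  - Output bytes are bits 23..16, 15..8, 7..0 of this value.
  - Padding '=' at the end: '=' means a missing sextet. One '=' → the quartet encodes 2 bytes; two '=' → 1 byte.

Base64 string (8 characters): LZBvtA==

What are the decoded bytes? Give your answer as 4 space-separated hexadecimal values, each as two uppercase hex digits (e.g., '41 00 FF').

After char 0 ('L'=11): chars_in_quartet=1 acc=0xB bytes_emitted=0
After char 1 ('Z'=25): chars_in_quartet=2 acc=0x2D9 bytes_emitted=0
After char 2 ('B'=1): chars_in_quartet=3 acc=0xB641 bytes_emitted=0
After char 3 ('v'=47): chars_in_quartet=4 acc=0x2D906F -> emit 2D 90 6F, reset; bytes_emitted=3
After char 4 ('t'=45): chars_in_quartet=1 acc=0x2D bytes_emitted=3
After char 5 ('A'=0): chars_in_quartet=2 acc=0xB40 bytes_emitted=3
Padding '==': partial quartet acc=0xB40 -> emit B4; bytes_emitted=4

Answer: 2D 90 6F B4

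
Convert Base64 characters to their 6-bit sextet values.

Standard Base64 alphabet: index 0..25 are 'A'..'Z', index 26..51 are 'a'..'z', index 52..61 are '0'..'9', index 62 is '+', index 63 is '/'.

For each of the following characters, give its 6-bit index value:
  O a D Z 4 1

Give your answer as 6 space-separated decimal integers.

'O': A..Z range, ord('O') − ord('A') = 14
'a': a..z range, 26 + ord('a') − ord('a') = 26
'D': A..Z range, ord('D') − ord('A') = 3
'Z': A..Z range, ord('Z') − ord('A') = 25
'4': 0..9 range, 52 + ord('4') − ord('0') = 56
'1': 0..9 range, 52 + ord('1') − ord('0') = 53

Answer: 14 26 3 25 56 53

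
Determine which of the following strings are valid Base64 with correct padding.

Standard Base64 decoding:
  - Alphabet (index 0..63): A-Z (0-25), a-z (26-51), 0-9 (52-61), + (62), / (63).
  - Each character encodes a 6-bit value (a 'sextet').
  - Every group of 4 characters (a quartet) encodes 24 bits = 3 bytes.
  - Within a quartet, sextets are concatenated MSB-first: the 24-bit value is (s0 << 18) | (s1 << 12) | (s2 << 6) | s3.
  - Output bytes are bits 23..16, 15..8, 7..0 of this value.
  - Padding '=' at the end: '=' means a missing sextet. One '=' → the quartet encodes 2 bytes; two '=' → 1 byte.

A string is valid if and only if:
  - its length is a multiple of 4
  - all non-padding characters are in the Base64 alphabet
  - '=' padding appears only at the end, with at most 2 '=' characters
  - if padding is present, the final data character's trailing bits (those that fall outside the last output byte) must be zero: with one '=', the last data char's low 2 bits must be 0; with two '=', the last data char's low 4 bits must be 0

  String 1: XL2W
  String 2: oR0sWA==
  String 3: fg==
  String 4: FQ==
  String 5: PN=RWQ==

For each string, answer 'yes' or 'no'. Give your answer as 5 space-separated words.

String 1: 'XL2W' → valid
String 2: 'oR0sWA==' → valid
String 3: 'fg==' → valid
String 4: 'FQ==' → valid
String 5: 'PN=RWQ==' → invalid (bad char(s): ['=']; '=' in middle)

Answer: yes yes yes yes no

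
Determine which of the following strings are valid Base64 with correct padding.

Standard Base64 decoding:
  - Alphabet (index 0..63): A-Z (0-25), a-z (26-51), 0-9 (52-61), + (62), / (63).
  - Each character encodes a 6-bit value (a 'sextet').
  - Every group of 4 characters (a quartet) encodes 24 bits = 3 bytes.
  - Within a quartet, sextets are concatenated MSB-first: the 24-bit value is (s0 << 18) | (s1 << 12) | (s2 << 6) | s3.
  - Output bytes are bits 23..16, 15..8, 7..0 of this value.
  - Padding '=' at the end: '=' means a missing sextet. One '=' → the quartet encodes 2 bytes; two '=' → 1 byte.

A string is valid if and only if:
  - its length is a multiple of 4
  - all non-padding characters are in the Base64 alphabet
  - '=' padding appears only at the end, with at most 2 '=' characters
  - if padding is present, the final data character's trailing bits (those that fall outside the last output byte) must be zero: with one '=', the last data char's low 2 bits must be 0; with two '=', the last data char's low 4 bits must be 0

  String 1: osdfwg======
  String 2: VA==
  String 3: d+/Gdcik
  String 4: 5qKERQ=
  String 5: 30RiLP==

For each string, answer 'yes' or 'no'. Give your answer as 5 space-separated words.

Answer: no yes yes no no

Derivation:
String 1: 'osdfwg======' → invalid (6 pad chars (max 2))
String 2: 'VA==' → valid
String 3: 'd+/Gdcik' → valid
String 4: '5qKERQ=' → invalid (len=7 not mult of 4)
String 5: '30RiLP==' → invalid (bad trailing bits)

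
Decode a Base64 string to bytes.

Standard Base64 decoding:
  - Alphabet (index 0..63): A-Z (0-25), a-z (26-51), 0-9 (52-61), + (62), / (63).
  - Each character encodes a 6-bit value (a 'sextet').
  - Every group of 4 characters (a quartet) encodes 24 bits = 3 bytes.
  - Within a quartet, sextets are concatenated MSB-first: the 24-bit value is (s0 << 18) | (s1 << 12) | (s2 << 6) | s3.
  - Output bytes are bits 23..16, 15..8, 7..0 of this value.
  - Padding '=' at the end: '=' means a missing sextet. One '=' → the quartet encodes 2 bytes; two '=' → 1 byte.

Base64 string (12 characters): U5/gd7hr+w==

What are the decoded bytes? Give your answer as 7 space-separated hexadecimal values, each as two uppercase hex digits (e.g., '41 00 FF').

Answer: 53 9F E0 77 B8 6B FB

Derivation:
After char 0 ('U'=20): chars_in_quartet=1 acc=0x14 bytes_emitted=0
After char 1 ('5'=57): chars_in_quartet=2 acc=0x539 bytes_emitted=0
After char 2 ('/'=63): chars_in_quartet=3 acc=0x14E7F bytes_emitted=0
After char 3 ('g'=32): chars_in_quartet=4 acc=0x539FE0 -> emit 53 9F E0, reset; bytes_emitted=3
After char 4 ('d'=29): chars_in_quartet=1 acc=0x1D bytes_emitted=3
After char 5 ('7'=59): chars_in_quartet=2 acc=0x77B bytes_emitted=3
After char 6 ('h'=33): chars_in_quartet=3 acc=0x1DEE1 bytes_emitted=3
After char 7 ('r'=43): chars_in_quartet=4 acc=0x77B86B -> emit 77 B8 6B, reset; bytes_emitted=6
After char 8 ('+'=62): chars_in_quartet=1 acc=0x3E bytes_emitted=6
After char 9 ('w'=48): chars_in_quartet=2 acc=0xFB0 bytes_emitted=6
Padding '==': partial quartet acc=0xFB0 -> emit FB; bytes_emitted=7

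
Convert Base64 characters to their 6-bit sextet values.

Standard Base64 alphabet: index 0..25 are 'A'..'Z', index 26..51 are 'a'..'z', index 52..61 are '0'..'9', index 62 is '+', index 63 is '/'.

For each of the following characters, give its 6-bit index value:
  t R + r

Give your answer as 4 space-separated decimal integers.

't': a..z range, 26 + ord('t') − ord('a') = 45
'R': A..Z range, ord('R') − ord('A') = 17
'+': index 62
'r': a..z range, 26 + ord('r') − ord('a') = 43

Answer: 45 17 62 43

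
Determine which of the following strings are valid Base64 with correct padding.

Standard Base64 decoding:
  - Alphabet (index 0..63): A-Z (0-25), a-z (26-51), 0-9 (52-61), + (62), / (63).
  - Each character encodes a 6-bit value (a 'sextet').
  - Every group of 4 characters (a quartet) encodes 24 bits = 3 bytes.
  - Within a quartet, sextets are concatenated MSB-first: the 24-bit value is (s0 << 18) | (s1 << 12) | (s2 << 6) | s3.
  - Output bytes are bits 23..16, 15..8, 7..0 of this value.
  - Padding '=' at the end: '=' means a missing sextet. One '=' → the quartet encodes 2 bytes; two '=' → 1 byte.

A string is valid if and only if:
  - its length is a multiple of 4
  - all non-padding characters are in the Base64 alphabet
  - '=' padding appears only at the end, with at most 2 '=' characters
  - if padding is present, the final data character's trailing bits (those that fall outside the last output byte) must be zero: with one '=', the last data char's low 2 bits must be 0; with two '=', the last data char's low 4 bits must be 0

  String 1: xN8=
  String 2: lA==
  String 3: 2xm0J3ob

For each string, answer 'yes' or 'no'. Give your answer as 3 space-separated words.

String 1: 'xN8=' → valid
String 2: 'lA==' → valid
String 3: '2xm0J3ob' → valid

Answer: yes yes yes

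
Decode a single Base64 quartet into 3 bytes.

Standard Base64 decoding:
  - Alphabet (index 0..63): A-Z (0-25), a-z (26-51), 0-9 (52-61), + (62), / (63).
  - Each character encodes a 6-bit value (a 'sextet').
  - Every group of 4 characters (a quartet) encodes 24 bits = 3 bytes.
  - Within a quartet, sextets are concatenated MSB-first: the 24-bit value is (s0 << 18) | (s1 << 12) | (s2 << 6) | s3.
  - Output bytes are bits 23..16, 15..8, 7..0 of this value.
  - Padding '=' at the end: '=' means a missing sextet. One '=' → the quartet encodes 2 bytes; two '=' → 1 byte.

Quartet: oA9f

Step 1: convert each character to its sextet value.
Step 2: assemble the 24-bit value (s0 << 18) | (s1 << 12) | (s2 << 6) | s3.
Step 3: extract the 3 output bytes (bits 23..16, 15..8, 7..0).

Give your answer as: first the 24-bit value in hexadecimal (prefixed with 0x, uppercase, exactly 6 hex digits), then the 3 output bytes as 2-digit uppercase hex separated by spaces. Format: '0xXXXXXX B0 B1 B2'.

Sextets: o=40, A=0, 9=61, f=31
24-bit: (40<<18) | (0<<12) | (61<<6) | 31
      = 0xA00000 | 0x000000 | 0x000F40 | 0x00001F
      = 0xA00F5F
Bytes: (v>>16)&0xFF=A0, (v>>8)&0xFF=0F, v&0xFF=5F

Answer: 0xA00F5F A0 0F 5F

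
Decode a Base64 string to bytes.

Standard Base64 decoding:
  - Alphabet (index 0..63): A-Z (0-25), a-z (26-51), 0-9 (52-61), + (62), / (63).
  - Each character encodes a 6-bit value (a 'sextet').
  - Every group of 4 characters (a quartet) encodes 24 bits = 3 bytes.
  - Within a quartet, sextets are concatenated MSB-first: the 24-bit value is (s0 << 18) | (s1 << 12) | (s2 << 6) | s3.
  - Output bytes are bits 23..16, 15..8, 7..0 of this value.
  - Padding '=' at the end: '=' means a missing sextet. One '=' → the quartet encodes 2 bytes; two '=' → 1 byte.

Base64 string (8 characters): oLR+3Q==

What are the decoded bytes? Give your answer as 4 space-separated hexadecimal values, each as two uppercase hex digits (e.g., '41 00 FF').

After char 0 ('o'=40): chars_in_quartet=1 acc=0x28 bytes_emitted=0
After char 1 ('L'=11): chars_in_quartet=2 acc=0xA0B bytes_emitted=0
After char 2 ('R'=17): chars_in_quartet=3 acc=0x282D1 bytes_emitted=0
After char 3 ('+'=62): chars_in_quartet=4 acc=0xA0B47E -> emit A0 B4 7E, reset; bytes_emitted=3
After char 4 ('3'=55): chars_in_quartet=1 acc=0x37 bytes_emitted=3
After char 5 ('Q'=16): chars_in_quartet=2 acc=0xDD0 bytes_emitted=3
Padding '==': partial quartet acc=0xDD0 -> emit DD; bytes_emitted=4

Answer: A0 B4 7E DD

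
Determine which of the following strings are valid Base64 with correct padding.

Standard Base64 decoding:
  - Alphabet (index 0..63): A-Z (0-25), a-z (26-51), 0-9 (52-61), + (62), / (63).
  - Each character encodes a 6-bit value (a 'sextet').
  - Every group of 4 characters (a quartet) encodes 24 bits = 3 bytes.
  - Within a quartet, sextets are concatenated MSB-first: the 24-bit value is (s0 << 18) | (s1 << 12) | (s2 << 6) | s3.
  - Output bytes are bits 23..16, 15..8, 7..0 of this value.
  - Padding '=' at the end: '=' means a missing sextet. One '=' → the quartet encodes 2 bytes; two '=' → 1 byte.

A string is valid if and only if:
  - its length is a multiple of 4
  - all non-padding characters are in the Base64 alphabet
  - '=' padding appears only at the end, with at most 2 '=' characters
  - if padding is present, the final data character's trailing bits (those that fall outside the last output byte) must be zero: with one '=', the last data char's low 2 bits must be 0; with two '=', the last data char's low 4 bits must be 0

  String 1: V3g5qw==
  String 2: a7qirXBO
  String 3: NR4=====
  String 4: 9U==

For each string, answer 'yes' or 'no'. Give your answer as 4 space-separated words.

String 1: 'V3g5qw==' → valid
String 2: 'a7qirXBO' → valid
String 3: 'NR4=====' → invalid (5 pad chars (max 2))
String 4: '9U==' → invalid (bad trailing bits)

Answer: yes yes no no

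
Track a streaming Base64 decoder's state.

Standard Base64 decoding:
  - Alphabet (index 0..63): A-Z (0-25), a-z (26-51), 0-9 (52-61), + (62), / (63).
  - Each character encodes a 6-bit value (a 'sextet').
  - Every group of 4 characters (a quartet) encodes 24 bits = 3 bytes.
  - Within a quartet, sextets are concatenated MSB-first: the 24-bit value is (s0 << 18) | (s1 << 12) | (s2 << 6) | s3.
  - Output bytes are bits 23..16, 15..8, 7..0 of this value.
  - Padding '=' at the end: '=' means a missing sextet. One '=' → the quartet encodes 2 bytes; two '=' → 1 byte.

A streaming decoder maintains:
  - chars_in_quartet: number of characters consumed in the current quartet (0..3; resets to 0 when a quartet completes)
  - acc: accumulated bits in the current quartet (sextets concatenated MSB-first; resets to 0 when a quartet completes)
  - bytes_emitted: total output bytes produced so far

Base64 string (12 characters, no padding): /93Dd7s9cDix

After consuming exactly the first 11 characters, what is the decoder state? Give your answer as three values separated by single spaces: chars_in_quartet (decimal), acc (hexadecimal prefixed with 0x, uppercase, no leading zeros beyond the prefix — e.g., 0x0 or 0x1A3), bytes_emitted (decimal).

Answer: 3 0x1C0E2 6

Derivation:
After char 0 ('/'=63): chars_in_quartet=1 acc=0x3F bytes_emitted=0
After char 1 ('9'=61): chars_in_quartet=2 acc=0xFFD bytes_emitted=0
After char 2 ('3'=55): chars_in_quartet=3 acc=0x3FF77 bytes_emitted=0
After char 3 ('D'=3): chars_in_quartet=4 acc=0xFFDDC3 -> emit FF DD C3, reset; bytes_emitted=3
After char 4 ('d'=29): chars_in_quartet=1 acc=0x1D bytes_emitted=3
After char 5 ('7'=59): chars_in_quartet=2 acc=0x77B bytes_emitted=3
After char 6 ('s'=44): chars_in_quartet=3 acc=0x1DEEC bytes_emitted=3
After char 7 ('9'=61): chars_in_quartet=4 acc=0x77BB3D -> emit 77 BB 3D, reset; bytes_emitted=6
After char 8 ('c'=28): chars_in_quartet=1 acc=0x1C bytes_emitted=6
After char 9 ('D'=3): chars_in_quartet=2 acc=0x703 bytes_emitted=6
After char 10 ('i'=34): chars_in_quartet=3 acc=0x1C0E2 bytes_emitted=6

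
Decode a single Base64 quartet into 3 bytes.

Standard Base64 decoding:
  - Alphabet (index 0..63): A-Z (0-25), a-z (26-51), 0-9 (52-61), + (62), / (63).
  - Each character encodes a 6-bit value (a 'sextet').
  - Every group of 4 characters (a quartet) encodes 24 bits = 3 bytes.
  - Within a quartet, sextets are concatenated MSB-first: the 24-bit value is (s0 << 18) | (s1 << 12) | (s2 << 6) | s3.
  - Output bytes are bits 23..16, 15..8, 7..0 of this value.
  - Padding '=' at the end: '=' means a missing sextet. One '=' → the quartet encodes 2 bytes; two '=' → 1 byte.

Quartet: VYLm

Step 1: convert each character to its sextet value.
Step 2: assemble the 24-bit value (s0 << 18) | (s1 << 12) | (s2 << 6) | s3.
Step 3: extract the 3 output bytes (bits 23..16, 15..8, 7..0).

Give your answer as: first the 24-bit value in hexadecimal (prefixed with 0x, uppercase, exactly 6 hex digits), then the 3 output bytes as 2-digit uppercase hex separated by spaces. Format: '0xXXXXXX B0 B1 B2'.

Answer: 0x5582E6 55 82 E6

Derivation:
Sextets: V=21, Y=24, L=11, m=38
24-bit: (21<<18) | (24<<12) | (11<<6) | 38
      = 0x540000 | 0x018000 | 0x0002C0 | 0x000026
      = 0x5582E6
Bytes: (v>>16)&0xFF=55, (v>>8)&0xFF=82, v&0xFF=E6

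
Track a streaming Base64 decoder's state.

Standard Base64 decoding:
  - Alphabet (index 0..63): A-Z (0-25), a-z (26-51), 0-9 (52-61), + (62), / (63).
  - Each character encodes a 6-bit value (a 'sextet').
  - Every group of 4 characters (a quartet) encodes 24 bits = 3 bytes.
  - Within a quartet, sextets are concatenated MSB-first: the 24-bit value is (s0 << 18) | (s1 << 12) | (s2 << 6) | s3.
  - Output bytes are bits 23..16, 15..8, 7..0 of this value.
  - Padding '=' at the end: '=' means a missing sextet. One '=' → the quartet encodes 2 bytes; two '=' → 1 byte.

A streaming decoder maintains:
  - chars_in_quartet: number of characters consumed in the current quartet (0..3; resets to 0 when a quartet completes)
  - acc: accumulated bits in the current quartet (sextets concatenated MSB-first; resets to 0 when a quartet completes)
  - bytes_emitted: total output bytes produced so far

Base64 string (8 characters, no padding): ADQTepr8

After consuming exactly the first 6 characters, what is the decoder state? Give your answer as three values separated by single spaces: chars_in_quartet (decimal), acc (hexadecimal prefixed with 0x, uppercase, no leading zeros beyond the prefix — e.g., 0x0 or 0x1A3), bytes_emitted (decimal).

Answer: 2 0x7A9 3

Derivation:
After char 0 ('A'=0): chars_in_quartet=1 acc=0x0 bytes_emitted=0
After char 1 ('D'=3): chars_in_quartet=2 acc=0x3 bytes_emitted=0
After char 2 ('Q'=16): chars_in_quartet=3 acc=0xD0 bytes_emitted=0
After char 3 ('T'=19): chars_in_quartet=4 acc=0x3413 -> emit 00 34 13, reset; bytes_emitted=3
After char 4 ('e'=30): chars_in_quartet=1 acc=0x1E bytes_emitted=3
After char 5 ('p'=41): chars_in_quartet=2 acc=0x7A9 bytes_emitted=3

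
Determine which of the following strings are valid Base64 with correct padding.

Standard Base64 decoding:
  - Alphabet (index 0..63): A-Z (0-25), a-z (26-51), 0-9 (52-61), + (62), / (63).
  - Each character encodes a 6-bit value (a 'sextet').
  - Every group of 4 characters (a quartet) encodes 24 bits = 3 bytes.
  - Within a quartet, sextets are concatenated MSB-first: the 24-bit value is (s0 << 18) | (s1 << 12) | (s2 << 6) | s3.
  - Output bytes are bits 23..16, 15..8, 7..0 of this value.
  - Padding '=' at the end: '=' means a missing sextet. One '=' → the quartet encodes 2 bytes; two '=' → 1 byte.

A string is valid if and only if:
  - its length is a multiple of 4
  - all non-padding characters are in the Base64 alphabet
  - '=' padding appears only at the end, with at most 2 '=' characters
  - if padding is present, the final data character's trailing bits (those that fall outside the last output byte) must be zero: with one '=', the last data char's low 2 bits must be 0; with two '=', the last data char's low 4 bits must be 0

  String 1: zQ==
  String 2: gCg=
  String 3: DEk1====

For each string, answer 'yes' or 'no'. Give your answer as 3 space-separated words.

Answer: yes yes no

Derivation:
String 1: 'zQ==' → valid
String 2: 'gCg=' → valid
String 3: 'DEk1====' → invalid (4 pad chars (max 2))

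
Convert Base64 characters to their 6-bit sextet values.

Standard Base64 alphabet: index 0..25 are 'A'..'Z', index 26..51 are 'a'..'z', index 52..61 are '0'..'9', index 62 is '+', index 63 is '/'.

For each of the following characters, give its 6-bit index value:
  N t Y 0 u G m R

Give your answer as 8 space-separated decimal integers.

Answer: 13 45 24 52 46 6 38 17

Derivation:
'N': A..Z range, ord('N') − ord('A') = 13
't': a..z range, 26 + ord('t') − ord('a') = 45
'Y': A..Z range, ord('Y') − ord('A') = 24
'0': 0..9 range, 52 + ord('0') − ord('0') = 52
'u': a..z range, 26 + ord('u') − ord('a') = 46
'G': A..Z range, ord('G') − ord('A') = 6
'm': a..z range, 26 + ord('m') − ord('a') = 38
'R': A..Z range, ord('R') − ord('A') = 17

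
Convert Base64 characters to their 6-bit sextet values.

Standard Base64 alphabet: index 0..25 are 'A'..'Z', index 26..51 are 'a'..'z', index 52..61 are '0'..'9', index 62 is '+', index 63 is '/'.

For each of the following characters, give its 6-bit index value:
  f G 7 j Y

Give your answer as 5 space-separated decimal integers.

Answer: 31 6 59 35 24

Derivation:
'f': a..z range, 26 + ord('f') − ord('a') = 31
'G': A..Z range, ord('G') − ord('A') = 6
'7': 0..9 range, 52 + ord('7') − ord('0') = 59
'j': a..z range, 26 + ord('j') − ord('a') = 35
'Y': A..Z range, ord('Y') − ord('A') = 24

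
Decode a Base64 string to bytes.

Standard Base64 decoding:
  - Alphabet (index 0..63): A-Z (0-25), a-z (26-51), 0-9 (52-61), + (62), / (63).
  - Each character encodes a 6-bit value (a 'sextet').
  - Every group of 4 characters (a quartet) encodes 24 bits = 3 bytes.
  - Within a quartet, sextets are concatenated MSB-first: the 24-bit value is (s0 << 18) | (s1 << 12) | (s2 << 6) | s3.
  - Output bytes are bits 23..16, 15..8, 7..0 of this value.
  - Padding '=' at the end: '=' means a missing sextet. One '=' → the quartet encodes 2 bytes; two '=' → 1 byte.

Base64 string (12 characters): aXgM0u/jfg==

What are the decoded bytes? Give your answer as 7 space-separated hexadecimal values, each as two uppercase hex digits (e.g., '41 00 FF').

After char 0 ('a'=26): chars_in_quartet=1 acc=0x1A bytes_emitted=0
After char 1 ('X'=23): chars_in_quartet=2 acc=0x697 bytes_emitted=0
After char 2 ('g'=32): chars_in_quartet=3 acc=0x1A5E0 bytes_emitted=0
After char 3 ('M'=12): chars_in_quartet=4 acc=0x69780C -> emit 69 78 0C, reset; bytes_emitted=3
After char 4 ('0'=52): chars_in_quartet=1 acc=0x34 bytes_emitted=3
After char 5 ('u'=46): chars_in_quartet=2 acc=0xD2E bytes_emitted=3
After char 6 ('/'=63): chars_in_quartet=3 acc=0x34BBF bytes_emitted=3
After char 7 ('j'=35): chars_in_quartet=4 acc=0xD2EFE3 -> emit D2 EF E3, reset; bytes_emitted=6
After char 8 ('f'=31): chars_in_quartet=1 acc=0x1F bytes_emitted=6
After char 9 ('g'=32): chars_in_quartet=2 acc=0x7E0 bytes_emitted=6
Padding '==': partial quartet acc=0x7E0 -> emit 7E; bytes_emitted=7

Answer: 69 78 0C D2 EF E3 7E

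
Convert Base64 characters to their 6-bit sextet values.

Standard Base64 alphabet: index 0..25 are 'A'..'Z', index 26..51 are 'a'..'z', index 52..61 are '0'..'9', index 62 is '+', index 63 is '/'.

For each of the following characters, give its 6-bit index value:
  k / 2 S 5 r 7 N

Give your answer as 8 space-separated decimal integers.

Answer: 36 63 54 18 57 43 59 13

Derivation:
'k': a..z range, 26 + ord('k') − ord('a') = 36
'/': index 63
'2': 0..9 range, 52 + ord('2') − ord('0') = 54
'S': A..Z range, ord('S') − ord('A') = 18
'5': 0..9 range, 52 + ord('5') − ord('0') = 57
'r': a..z range, 26 + ord('r') − ord('a') = 43
'7': 0..9 range, 52 + ord('7') − ord('0') = 59
'N': A..Z range, ord('N') − ord('A') = 13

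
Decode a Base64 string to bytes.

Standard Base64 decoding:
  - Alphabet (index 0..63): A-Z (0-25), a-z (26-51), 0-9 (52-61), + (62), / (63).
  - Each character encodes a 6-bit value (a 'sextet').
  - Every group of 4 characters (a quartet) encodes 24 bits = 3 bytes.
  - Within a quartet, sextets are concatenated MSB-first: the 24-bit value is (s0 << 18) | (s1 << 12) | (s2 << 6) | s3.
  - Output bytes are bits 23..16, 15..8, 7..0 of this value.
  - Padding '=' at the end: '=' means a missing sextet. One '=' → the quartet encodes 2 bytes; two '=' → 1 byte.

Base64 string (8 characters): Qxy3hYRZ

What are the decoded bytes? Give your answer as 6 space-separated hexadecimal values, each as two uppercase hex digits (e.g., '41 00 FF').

Answer: 43 1C B7 85 84 59

Derivation:
After char 0 ('Q'=16): chars_in_quartet=1 acc=0x10 bytes_emitted=0
After char 1 ('x'=49): chars_in_quartet=2 acc=0x431 bytes_emitted=0
After char 2 ('y'=50): chars_in_quartet=3 acc=0x10C72 bytes_emitted=0
After char 3 ('3'=55): chars_in_quartet=4 acc=0x431CB7 -> emit 43 1C B7, reset; bytes_emitted=3
After char 4 ('h'=33): chars_in_quartet=1 acc=0x21 bytes_emitted=3
After char 5 ('Y'=24): chars_in_quartet=2 acc=0x858 bytes_emitted=3
After char 6 ('R'=17): chars_in_quartet=3 acc=0x21611 bytes_emitted=3
After char 7 ('Z'=25): chars_in_quartet=4 acc=0x858459 -> emit 85 84 59, reset; bytes_emitted=6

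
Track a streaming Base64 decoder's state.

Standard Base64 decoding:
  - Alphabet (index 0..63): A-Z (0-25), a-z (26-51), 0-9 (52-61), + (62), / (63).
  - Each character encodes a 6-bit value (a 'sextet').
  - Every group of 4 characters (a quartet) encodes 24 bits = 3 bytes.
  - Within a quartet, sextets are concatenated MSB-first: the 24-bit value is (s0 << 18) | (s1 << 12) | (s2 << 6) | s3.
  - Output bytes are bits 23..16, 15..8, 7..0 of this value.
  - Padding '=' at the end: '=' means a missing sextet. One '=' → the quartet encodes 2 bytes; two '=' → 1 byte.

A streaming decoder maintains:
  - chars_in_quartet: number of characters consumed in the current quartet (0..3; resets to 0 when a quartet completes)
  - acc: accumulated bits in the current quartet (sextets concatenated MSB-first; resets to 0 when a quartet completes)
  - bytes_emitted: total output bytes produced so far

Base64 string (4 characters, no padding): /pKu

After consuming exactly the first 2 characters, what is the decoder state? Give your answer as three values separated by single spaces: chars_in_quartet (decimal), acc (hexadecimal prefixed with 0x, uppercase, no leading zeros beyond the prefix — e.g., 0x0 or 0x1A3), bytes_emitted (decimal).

Answer: 2 0xFE9 0

Derivation:
After char 0 ('/'=63): chars_in_quartet=1 acc=0x3F bytes_emitted=0
After char 1 ('p'=41): chars_in_quartet=2 acc=0xFE9 bytes_emitted=0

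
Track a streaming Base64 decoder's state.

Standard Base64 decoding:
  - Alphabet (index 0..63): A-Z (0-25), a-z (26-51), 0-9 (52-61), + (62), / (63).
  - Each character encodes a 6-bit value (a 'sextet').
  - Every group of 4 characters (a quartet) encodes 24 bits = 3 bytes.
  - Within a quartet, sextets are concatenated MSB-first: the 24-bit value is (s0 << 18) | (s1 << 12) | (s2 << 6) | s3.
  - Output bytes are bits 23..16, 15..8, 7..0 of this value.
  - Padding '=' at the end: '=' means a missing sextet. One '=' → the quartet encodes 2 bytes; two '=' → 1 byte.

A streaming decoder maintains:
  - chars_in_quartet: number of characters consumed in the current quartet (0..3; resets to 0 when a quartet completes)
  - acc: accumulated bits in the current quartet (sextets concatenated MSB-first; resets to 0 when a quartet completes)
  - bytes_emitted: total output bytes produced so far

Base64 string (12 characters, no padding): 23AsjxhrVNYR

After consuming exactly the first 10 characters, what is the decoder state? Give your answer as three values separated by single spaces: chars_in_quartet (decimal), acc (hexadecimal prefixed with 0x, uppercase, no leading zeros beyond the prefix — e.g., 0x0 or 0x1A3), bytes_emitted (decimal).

After char 0 ('2'=54): chars_in_quartet=1 acc=0x36 bytes_emitted=0
After char 1 ('3'=55): chars_in_quartet=2 acc=0xDB7 bytes_emitted=0
After char 2 ('A'=0): chars_in_quartet=3 acc=0x36DC0 bytes_emitted=0
After char 3 ('s'=44): chars_in_quartet=4 acc=0xDB702C -> emit DB 70 2C, reset; bytes_emitted=3
After char 4 ('j'=35): chars_in_quartet=1 acc=0x23 bytes_emitted=3
After char 5 ('x'=49): chars_in_quartet=2 acc=0x8F1 bytes_emitted=3
After char 6 ('h'=33): chars_in_quartet=3 acc=0x23C61 bytes_emitted=3
After char 7 ('r'=43): chars_in_quartet=4 acc=0x8F186B -> emit 8F 18 6B, reset; bytes_emitted=6
After char 8 ('V'=21): chars_in_quartet=1 acc=0x15 bytes_emitted=6
After char 9 ('N'=13): chars_in_quartet=2 acc=0x54D bytes_emitted=6

Answer: 2 0x54D 6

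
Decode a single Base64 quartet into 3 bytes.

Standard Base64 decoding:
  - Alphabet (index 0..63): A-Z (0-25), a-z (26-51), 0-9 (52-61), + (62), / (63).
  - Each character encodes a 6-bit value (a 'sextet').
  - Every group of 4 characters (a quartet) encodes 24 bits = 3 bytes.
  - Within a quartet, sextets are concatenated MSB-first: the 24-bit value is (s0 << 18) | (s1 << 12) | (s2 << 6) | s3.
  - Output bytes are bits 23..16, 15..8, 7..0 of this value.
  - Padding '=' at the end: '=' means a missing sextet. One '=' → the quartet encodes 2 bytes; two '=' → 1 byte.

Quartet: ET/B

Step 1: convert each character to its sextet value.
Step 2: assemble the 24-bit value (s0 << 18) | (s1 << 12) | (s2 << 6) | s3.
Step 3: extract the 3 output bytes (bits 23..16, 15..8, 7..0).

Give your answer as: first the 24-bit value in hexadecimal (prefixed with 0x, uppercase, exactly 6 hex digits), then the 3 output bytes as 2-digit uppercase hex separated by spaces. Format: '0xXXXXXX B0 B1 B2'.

Sextets: E=4, T=19, /=63, B=1
24-bit: (4<<18) | (19<<12) | (63<<6) | 1
      = 0x100000 | 0x013000 | 0x000FC0 | 0x000001
      = 0x113FC1
Bytes: (v>>16)&0xFF=11, (v>>8)&0xFF=3F, v&0xFF=C1

Answer: 0x113FC1 11 3F C1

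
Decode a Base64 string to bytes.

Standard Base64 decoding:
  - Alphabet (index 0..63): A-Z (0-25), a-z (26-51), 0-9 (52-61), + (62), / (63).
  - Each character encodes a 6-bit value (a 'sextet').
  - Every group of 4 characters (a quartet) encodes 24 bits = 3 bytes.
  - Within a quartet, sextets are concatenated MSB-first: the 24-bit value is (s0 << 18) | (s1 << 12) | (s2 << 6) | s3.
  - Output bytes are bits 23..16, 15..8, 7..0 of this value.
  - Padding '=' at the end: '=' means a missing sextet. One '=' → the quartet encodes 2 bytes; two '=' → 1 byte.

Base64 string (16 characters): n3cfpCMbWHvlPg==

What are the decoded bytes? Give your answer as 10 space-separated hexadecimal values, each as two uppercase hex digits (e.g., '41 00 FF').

Answer: 9F 77 1F A4 23 1B 58 7B E5 3E

Derivation:
After char 0 ('n'=39): chars_in_quartet=1 acc=0x27 bytes_emitted=0
After char 1 ('3'=55): chars_in_quartet=2 acc=0x9F7 bytes_emitted=0
After char 2 ('c'=28): chars_in_quartet=3 acc=0x27DDC bytes_emitted=0
After char 3 ('f'=31): chars_in_quartet=4 acc=0x9F771F -> emit 9F 77 1F, reset; bytes_emitted=3
After char 4 ('p'=41): chars_in_quartet=1 acc=0x29 bytes_emitted=3
After char 5 ('C'=2): chars_in_quartet=2 acc=0xA42 bytes_emitted=3
After char 6 ('M'=12): chars_in_quartet=3 acc=0x2908C bytes_emitted=3
After char 7 ('b'=27): chars_in_quartet=4 acc=0xA4231B -> emit A4 23 1B, reset; bytes_emitted=6
After char 8 ('W'=22): chars_in_quartet=1 acc=0x16 bytes_emitted=6
After char 9 ('H'=7): chars_in_quartet=2 acc=0x587 bytes_emitted=6
After char 10 ('v'=47): chars_in_quartet=3 acc=0x161EF bytes_emitted=6
After char 11 ('l'=37): chars_in_quartet=4 acc=0x587BE5 -> emit 58 7B E5, reset; bytes_emitted=9
After char 12 ('P'=15): chars_in_quartet=1 acc=0xF bytes_emitted=9
After char 13 ('g'=32): chars_in_quartet=2 acc=0x3E0 bytes_emitted=9
Padding '==': partial quartet acc=0x3E0 -> emit 3E; bytes_emitted=10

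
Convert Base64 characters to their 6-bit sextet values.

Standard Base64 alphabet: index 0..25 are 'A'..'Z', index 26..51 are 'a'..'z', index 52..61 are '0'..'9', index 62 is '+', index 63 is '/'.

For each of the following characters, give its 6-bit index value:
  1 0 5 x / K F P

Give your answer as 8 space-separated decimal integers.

'1': 0..9 range, 52 + ord('1') − ord('0') = 53
'0': 0..9 range, 52 + ord('0') − ord('0') = 52
'5': 0..9 range, 52 + ord('5') − ord('0') = 57
'x': a..z range, 26 + ord('x') − ord('a') = 49
'/': index 63
'K': A..Z range, ord('K') − ord('A') = 10
'F': A..Z range, ord('F') − ord('A') = 5
'P': A..Z range, ord('P') − ord('A') = 15

Answer: 53 52 57 49 63 10 5 15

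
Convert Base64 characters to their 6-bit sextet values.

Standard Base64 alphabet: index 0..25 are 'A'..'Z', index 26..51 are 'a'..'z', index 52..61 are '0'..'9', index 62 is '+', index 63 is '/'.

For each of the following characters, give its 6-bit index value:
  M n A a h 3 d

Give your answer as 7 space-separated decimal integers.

'M': A..Z range, ord('M') − ord('A') = 12
'n': a..z range, 26 + ord('n') − ord('a') = 39
'A': A..Z range, ord('A') − ord('A') = 0
'a': a..z range, 26 + ord('a') − ord('a') = 26
'h': a..z range, 26 + ord('h') − ord('a') = 33
'3': 0..9 range, 52 + ord('3') − ord('0') = 55
'd': a..z range, 26 + ord('d') − ord('a') = 29

Answer: 12 39 0 26 33 55 29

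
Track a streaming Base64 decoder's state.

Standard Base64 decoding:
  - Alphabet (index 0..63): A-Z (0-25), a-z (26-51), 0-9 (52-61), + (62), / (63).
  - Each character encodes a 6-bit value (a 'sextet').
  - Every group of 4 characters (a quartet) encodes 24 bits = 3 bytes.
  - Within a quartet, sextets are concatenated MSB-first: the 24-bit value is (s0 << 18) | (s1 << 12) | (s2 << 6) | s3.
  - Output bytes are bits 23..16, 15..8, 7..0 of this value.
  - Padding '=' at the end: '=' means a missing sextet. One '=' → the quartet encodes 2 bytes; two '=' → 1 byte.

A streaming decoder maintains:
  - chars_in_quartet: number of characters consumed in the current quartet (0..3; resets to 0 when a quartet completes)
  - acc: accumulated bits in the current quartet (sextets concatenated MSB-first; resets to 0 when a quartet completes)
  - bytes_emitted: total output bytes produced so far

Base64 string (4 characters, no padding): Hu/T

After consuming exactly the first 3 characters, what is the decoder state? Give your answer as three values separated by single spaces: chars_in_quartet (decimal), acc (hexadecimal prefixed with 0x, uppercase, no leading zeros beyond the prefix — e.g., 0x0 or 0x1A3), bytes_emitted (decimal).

Answer: 3 0x7BBF 0

Derivation:
After char 0 ('H'=7): chars_in_quartet=1 acc=0x7 bytes_emitted=0
After char 1 ('u'=46): chars_in_quartet=2 acc=0x1EE bytes_emitted=0
After char 2 ('/'=63): chars_in_quartet=3 acc=0x7BBF bytes_emitted=0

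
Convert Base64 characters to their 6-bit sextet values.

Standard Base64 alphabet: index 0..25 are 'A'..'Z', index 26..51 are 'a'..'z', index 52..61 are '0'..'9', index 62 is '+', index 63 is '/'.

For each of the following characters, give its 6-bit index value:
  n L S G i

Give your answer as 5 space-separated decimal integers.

'n': a..z range, 26 + ord('n') − ord('a') = 39
'L': A..Z range, ord('L') − ord('A') = 11
'S': A..Z range, ord('S') − ord('A') = 18
'G': A..Z range, ord('G') − ord('A') = 6
'i': a..z range, 26 + ord('i') − ord('a') = 34

Answer: 39 11 18 6 34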